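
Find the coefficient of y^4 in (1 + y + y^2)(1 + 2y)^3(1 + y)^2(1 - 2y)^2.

(1 + y + y^2) has coefficients 1,1,1 for degrees 0…2.
(1 + 2y)^3 has coefficients 1,6,12,8,0 for degrees 0…4.
Multiplying by (1 + y)^2 gives running coefficients 1,8,25,38,28 for degrees 0…4.
Finally multiplying by (1 - 2y)^2, the product of all factors after the first has coefficients 1,4,-3,-30,-24 for degrees 0…4.
[y^4] = 1·(-24) + 1·(-30) + 1·(-3) = -57.

-57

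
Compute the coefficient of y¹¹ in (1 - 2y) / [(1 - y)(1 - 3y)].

88574

The denominator gives the recurrence a_n = 4a_(n−1) − 3a_(n−2) for n ≥ 3; the numerator fixes a_0 = 1, a_1 = 2, a_2 = 5.
Iterating: 1, 2, 5, 14, 41, 122, 365, 1094, 3281, 9842, 29525, 88574, so a_11 = 88574.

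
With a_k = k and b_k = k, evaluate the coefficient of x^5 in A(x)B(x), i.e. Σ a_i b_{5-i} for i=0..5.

20

Write out a_i and b_{5-i} for i = 0,…,5 and sum the products.
Σ = 0·5 + 1·4 + 2·3 + 3·2 + 4·1 + 5·0 = 20.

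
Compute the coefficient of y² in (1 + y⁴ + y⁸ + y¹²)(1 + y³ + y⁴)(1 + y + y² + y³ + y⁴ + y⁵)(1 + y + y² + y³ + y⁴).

(1 + y⁴ + y⁸ + y¹²) has coefficients 1,0,0 for degrees 0…2.
(1 + y³ + y⁴) has coefficients 1,0,0 for degrees 0…2.
Multiplying by (1 + y + y² + y³ + y⁴ + y⁵) gives running coefficients 1,1,1 for degrees 0…2.
Finally multiplying by (1 + y + y² + y³ + y⁴), the product of all factors after the first has coefficients 1,2,3 for degrees 0…2.
[y²] = 1·3 = 3.

3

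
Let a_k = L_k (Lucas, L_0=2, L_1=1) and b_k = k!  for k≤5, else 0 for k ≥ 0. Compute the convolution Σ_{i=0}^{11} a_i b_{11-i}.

3612

The convolution is the x^11 coefficient of A(x)B(x).
Σ = 2·0 + 1·0 + 3·0 + 4·0 + 7·0 + 11·0 + 18·120 + 29·24 + 47·6 + 76·2 + 123·1 + 199·1 = 3612.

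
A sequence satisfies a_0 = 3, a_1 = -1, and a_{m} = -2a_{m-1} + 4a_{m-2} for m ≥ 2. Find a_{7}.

-3904

The ordinary generating function has denominator 1 + 2z - 4z^2.
Iterating the recurrence: a_0,…,a_{7} = 3, -1, 14, -32, 120, -368, 1216, -3904.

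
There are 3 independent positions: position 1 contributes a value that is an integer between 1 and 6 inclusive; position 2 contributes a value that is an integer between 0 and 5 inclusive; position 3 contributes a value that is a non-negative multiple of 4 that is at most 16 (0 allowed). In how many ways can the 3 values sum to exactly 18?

The generating function for the choices is (t + t^2 + t^3 + t^4 + t^5 + t^6)·(1 + t + t^2 + t^3 + t^4 + t^5)·(1 + t^4 + t^8 + t^12 + t^16); the count is [t^18].
(t + t^2 + t^3 + t^4 + t^5 + t^6) has coefficients 0,1,1,1,1,1,1 for degrees 0…6.
(1 + t + t^2 + t^3 + t^4 + t^5) has coefficients 1,1,1,1,1,1,0,0,0,0,0,0,0,0,0,0,0,0,0 for degrees 0…18.
Finally multiplying by (1 + t^4 + t^8 + t^12 + t^16), the product of all factors after the first has coefficients 1,1,1,1,2,2,1,1,2,2,1,1,2,2,1,1,2,2,1 for degrees 0…18.
[t^18] = 1·2 + 1·2 + 1·1 + 1·1 + 1·2 + 1·2 = 10.

10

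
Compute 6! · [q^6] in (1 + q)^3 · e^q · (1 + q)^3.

13327

The EGF product rule gives c_6 = Σ_{k_1+k_2+k_3=6} C(6; k_1,k_2,k_3) · ∏ g_i(k_i), where (1+q)^3 gives the falling factorial (3)_k; e^q gives (1)^k; (1+q)^3 gives the falling factorial (3)_k.
g_1(k) for k = 0…6: 1, 3, 6, 6, 0, 0, 0.
g_2(k) for k = 0…6: 1, 1, 1, 1, 1, 1, 1.
g_3(k) for k = 0…6: 1, 3, 6, 6, 0, 0, 0.
First combine the last two factors: h(k) = Σ_j C(k,j)·g_2(j)·g_3(k−j) for k = 0…6: 1, 4, 13, 34, 73, 136, 229.
c_6 = Σ_k C(6,k)·g_1(k)·h(6−k) = 1·1·229 + 6·3·136 + 15·6·73 + 20·6·34 = 229 + 2448 + 6570 + 4080 = 13327.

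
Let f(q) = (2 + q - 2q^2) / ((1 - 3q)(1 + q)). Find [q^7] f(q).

3463

The denominator gives the recurrence a_n = 2a_(n−1) + 3a_(n−2) for n ≥ 3; the numerator fixes a_0 = 2, a_1 = 5, a_2 = 14.
Iterating: 2, 5, 14, 43, 128, 385, 1154, 3463, so a_7 = 3463.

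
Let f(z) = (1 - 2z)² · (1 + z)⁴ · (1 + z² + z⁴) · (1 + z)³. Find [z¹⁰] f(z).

87

(1 - 2z)² has coefficients 1,-4,4 for degrees 0…2.
(1 + z)⁴ has coefficients 1,4,6,4,1,0,0,0,0,0,0 for degrees 0…10.
Multiplying by (1 + z² + z⁴) gives running coefficients 1,4,7,8,8,8,7,4,1,0,0 for degrees 0…10.
Finally multiplying by (1 + z)³, the product of all factors after the first has coefficients 1,7,22,42,57,63,63,57,42,22,7 for degrees 0…10.
[z¹⁰] = 1·7 − 4·22 + 4·42 = 87.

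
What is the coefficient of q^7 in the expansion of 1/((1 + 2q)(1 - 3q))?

Partial fractions give a closed form: a_n = (2/5)·(-2)^n + (3/5)·3^n.
At n = 7: a_7 = 1261.

1261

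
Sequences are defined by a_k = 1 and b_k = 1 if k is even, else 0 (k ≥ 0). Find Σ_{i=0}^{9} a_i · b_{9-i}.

5

The convolution is the x^9 coefficient of A(x)B(x).
Σ = 1·0 + 1·1 + 1·0 + 1·1 + 1·0 + 1·1 + 1·0 + 1·1 + 1·0 + 1·1 = 5.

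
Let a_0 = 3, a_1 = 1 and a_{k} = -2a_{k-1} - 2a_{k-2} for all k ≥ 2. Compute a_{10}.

-128

The ordinary generating function has denominator 1 + 2t + 2t^2.
Iterating the recurrence: a_0,…,a_{10} = 3, 1, -8, 14, -12, -4, 32, -56, 48, 16, -128.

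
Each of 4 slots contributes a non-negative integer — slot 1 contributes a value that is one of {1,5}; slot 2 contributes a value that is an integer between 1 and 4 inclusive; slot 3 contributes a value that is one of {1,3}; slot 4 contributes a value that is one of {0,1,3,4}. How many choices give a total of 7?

The generating function for the choices is (q + q^5)·(q + q^2 + q^3 + q^4)·(q + q^3)·(1 + q + q^3 + q^4); the count is [q^7].
(q + q^5) has coefficients 0,1,0,0,0,1 for degrees 0…5.
(q + q^2 + q^3 + q^4) has coefficients 0,1,1,1,1,0,0,0 for degrees 0…7.
Multiplying by (q + q^3) gives running coefficients 0,0,1,1,2,2,1,1 for degrees 0…7.
Finally multiplying by (1 + q + q^3 + q^4), the product of all factors after the first has coefficients 0,0,1,2,3,5,5,5 for degrees 0…7.
[q^7] = 1·5 + 1·1 = 6.

6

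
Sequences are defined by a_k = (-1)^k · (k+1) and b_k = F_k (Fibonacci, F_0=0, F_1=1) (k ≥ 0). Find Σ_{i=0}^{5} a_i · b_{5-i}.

The convolution is the x^5 coefficient of A(x)B(x).
Σ = 1·5 − 2·3 + 3·2 − 4·1 + 5·1 − 6·0 = 6.

6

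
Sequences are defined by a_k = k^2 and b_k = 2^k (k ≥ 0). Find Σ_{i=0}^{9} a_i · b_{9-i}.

This is [x^9] in the product of the two ordinary generating functions.
Σ = 0·512 + 1·256 + 4·128 + 9·64 + 16·32 + 25·16 + 36·8 + 49·4 + 64·2 + 81·1 = 2949.

2949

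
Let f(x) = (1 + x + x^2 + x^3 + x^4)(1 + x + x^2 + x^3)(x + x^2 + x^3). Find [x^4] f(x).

9

(1 + x + x^2 + x^3 + x^4) has coefficients 1,1,1,1,1 for degrees 0…4.
(1 + x + x^2 + x^3) has coefficients 1,1,1,1,0 for degrees 0…4.
Finally multiplying by (x + x^2 + x^3), the product of all factors after the first has coefficients 0,1,2,3,3 for degrees 0…4.
[x^4] = 1·3 + 1·3 + 1·2 + 1·1 + 1·0 = 9.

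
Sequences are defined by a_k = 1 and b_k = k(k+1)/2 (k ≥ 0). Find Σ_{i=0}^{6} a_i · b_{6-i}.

This is [x^6] in the product of the two ordinary generating functions.
Σ = 1·21 + 1·15 + 1·10 + 1·6 + 1·3 + 1·1 + 1·0 = 56.

56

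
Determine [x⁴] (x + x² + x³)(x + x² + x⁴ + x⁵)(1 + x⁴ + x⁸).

2

(x + x² + x³) has coefficients 0,1,1,1 for degrees 0…3.
(x + x² + x⁴ + x⁵) has coefficients 0,1,1,0,1 for degrees 0…4.
Finally multiplying by (1 + x⁴ + x⁸), the product of all factors after the first has coefficients 0,1,1,0,1 for degrees 0…4.
[x⁴] = 1·0 + 1·1 + 1·1 = 2.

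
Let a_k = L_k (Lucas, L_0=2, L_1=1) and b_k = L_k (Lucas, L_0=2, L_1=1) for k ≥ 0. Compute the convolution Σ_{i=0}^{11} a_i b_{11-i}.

The convolution is the t^11 coefficient of A(t)B(t).
Σ = 2·199 + 1·123 + 3·76 + 4·47 + 7·29 + 11·18 + 18·11 + 29·7 + 47·4 + 76·3 + 123·1 + 199·2 = 2676.

2676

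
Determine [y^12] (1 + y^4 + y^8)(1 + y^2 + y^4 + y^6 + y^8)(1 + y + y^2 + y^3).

4

(1 + y^4 + y^8) has coefficients 1,0,0,0,1,0,0,0,1 for degrees 0…8.
(1 + y^2 + y^4 + y^6 + y^8) has coefficients 1,0,1,0,1,0,1,0,1,0,0,0,0 for degrees 0…12.
Finally multiplying by (1 + y + y^2 + y^3), the product of all factors after the first has coefficients 1,1,2,2,2,2,2,2,2,2,1,1,0 for degrees 0…12.
[y^12] = 1·0 + 1·2 + 1·2 = 4.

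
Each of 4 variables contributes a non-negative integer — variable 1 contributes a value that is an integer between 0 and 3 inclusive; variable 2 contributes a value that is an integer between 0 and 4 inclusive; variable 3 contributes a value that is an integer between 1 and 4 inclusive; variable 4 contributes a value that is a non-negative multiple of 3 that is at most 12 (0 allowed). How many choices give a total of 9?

The generating function for the choices is (1 + t + t² + t³)·(1 + t + t² + t³ + t⁴)·(t + t² + t³ + t⁴)·(1 + t³ + t⁶ + t⁹ + t¹²); the count is [t⁹].
(1 + t + t² + t³) has coefficients 1,1,1,1 for degrees 0…3.
(1 + t + t² + t³ + t⁴) has coefficients 1,1,1,1,1,0,0,0,0,0 for degrees 0…9.
Multiplying by (t + t² + t³ + t⁴) gives running coefficients 0,1,2,3,4,4,3,2,1,0 for degrees 0…9.
Finally multiplying by (1 + t³ + t⁶ + t⁹ + t¹²), the product of all factors after the first has coefficients 0,1,2,3,5,6,6,7,7,6 for degrees 0…9.
[t⁹] = 1·6 + 1·7 + 1·7 + 1·6 = 26.

26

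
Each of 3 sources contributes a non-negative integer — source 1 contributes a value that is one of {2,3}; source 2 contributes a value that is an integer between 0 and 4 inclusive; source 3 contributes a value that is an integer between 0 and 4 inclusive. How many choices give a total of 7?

The generating function for the choices is (t² + t³)·(1 + t + t² + t³ + t⁴)·(1 + t + t² + t³ + t⁴); the count is [t⁷].
(t² + t³) has coefficients 0,0,1,1 for degrees 0…3.
(1 + t + t² + t³ + t⁴) has coefficients 1,1,1,1,1,0,0,0 for degrees 0…7.
Finally multiplying by (1 + t + t² + t³ + t⁴), the product of all factors after the first has coefficients 1,2,3,4,5,4,3,2 for degrees 0…7.
[t⁷] = 1·4 + 1·5 = 9.

9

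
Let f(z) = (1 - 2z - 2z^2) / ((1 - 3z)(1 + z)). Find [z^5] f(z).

20

The denominator gives the recurrence a_n = 2a_(n−1) + 3a_(n−2) for n ≥ 3; the numerator fixes a_0 = 1, a_1 = 0, a_2 = 1.
Iterating: 1, 0, 1, 2, 7, 20, so a_5 = 20.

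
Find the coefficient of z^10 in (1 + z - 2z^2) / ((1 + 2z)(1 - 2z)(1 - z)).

1024

Partial fractions give a closed form: a_n = (1)·2^n.
At n = 10: a_10 = 1024.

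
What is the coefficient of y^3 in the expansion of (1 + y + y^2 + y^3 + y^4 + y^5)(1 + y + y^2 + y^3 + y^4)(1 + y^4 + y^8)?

(1 + y + y^2 + y^3 + y^4 + y^5) has coefficients 1,1,1,1 for degrees 0…3.
(1 + y + y^2 + y^3 + y^4) has coefficients 1,1,1,1 for degrees 0…3.
Finally multiplying by (1 + y^4 + y^8), the product of all factors after the first has coefficients 1,1,1,1 for degrees 0…3.
[y^3] = 1·1 + 1·1 + 1·1 + 1·1 = 4.

4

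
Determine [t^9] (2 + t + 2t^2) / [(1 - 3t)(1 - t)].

75449

The denominator gives the recurrence a_n = 4a_(n−1) − 3a_(n−2) for n ≥ 3; the numerator fixes a_0 = 2, a_1 = 9, a_2 = 32.
Iterating: 2, 9, 32, 101, 308, 929, 2792, 8381, 25148, 75449, so a_9 = 75449.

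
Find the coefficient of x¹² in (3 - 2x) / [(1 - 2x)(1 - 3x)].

3703703

Partial fractions give a closed form: a_n = (-4)·2^n + (7)·3^n.
At n = 12: a_12 = 3703703.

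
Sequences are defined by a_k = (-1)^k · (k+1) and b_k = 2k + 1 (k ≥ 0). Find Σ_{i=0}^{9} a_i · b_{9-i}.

5

The convolution is the x^9 coefficient of A(x)B(x).
Σ = 1·19 − 2·17 + 3·15 − 4·13 + 5·11 − 6·9 + 7·7 − 8·5 + 9·3 − 10·1 = 5.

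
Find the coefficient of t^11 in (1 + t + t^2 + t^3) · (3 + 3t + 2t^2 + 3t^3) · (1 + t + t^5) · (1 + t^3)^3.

(1 + t + t^2 + t^3) has coefficients 1,1,1,1 for degrees 0…3.
(3 + 3t + 2t^2 + 3t^3) has coefficients 3,3,2,3,0,0,0,0,0,0,0,0 for degrees 0…11.
Multiplying by (1 + t + t^5) gives running coefficients 3,6,5,5,3,3,3,2,3,0,0,0 for degrees 0…11.
Finally multiplying by (1 + t^3)^3, the product of all factors after the first has coefficients 3,6,5,14,21,18,27,29,27,27,21,23 for degrees 0…11.
[t^11] = 1·23 + 1·21 + 1·27 + 1·27 = 98.

98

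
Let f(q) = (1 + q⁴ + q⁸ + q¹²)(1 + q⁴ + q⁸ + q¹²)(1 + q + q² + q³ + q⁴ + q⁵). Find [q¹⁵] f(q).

4

(1 + q⁴ + q⁸ + q¹²) has coefficients 1,0,0,0,1,0,0,0,1,0,0,0,1 for degrees 0…12.
(1 + q⁴ + q⁸ + q¹²) has coefficients 1,0,0,0,1,0,0,0,1,0,0,0,1,0,0,0 for degrees 0…15.
Finally multiplying by (1 + q + q² + q³ + q⁴ + q⁵), the product of all factors after the first has coefficients 1,1,1,1,2,2,1,1,2,2,1,1,2,2,1,1 for degrees 0…15.
[q¹⁵] = 1·1 + 1·1 + 1·1 + 1·1 = 4.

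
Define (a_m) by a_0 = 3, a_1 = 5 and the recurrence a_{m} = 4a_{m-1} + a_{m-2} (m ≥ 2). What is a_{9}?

The ordinary generating function has denominator 1 - 4q - q^2.
Iterating the recurrence: a_0,…,a_{9} = 3, 5, 23, 97, 411, 1741, 7375, 31241, 132339, 560597.

560597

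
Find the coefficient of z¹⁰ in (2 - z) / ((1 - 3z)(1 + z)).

73812

Partial fractions give a closed form: a_n = (5/4)·3^n + (3/4)·(-1)^n.
At n = 10: a_10 = 73812.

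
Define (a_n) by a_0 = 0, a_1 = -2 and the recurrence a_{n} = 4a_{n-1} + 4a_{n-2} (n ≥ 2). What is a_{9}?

The ordinary generating function has denominator 1 - 4t - 4t^2.
Iterating the recurrence: a_0,…,a_{9} = 0, -2, -8, -40, -192, -928, -4480, -21632, -104448, -504320.

-504320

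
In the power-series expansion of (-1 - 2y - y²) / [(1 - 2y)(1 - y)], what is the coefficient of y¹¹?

The denominator gives the recurrence a_n = 3a_(n−1) − 2a_(n−2) for n ≥ 3; the numerator fixes a_0 = -1, a_1 = -5, a_2 = -14.
Iterating: -1, -5, -14, -32, -68, -140, -284, -572, -1148, -2300, -4604, -9212, so a_11 = -9212.

-9212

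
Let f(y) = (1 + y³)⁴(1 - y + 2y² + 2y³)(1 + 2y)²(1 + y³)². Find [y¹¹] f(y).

(1 + y³)⁴ has coefficients 1,0,0,4,0,0,6,0,0,4,0,0 for degrees 0…11.
(1 - y + 2y² + 2y³) has coefficients 1,-1,2,2,0,0,0,0,0,0,0,0 for degrees 0…11.
Multiplying by (1 + 2y)² gives running coefficients 1,3,2,6,16,8,0,0,0,0,0,0 for degrees 0…11.
Finally multiplying by (1 + y³)², the product of all factors after the first has coefficients 1,3,2,8,22,12,13,35,18,6,16,8 for degrees 0…11.
[y¹¹] = 1·8 + 4·18 + 6·12 + 4·2 = 160.

160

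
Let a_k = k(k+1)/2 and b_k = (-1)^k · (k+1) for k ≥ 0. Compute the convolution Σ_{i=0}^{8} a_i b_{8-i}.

10

This is [x^8] in the product of the two ordinary generating functions.
Σ = 0·9 + 1·(-8) + 3·7 + 6·(-6) + 10·5 + 15·(-4) + 21·3 + 28·(-2) + 36·1 = 10.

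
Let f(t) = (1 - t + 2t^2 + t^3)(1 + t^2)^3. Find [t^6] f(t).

(1 - t + 2t^2 + t^3) has coefficients 1,-1,2,1 for degrees 0…3.
(1 + t^2)^3 has coefficients 1,0,3,0,3,0,1 for degrees 0…6.
[t^6] = 1·1 − 1·0 + 2·3 + 1·0 = 7.

7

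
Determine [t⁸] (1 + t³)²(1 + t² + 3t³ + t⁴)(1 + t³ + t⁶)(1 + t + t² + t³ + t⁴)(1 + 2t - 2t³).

54

(1 + t³)² has coefficients 1,0,0,2,0,0,1 for degrees 0…6.
(1 + t² + 3t³ + t⁴) has coefficients 1,0,1,3,1,0,0,0,0 for degrees 0…8.
Multiplying by (1 + t³ + t⁶) gives running coefficients 1,0,1,4,1,1,4,1,1 for degrees 0…8.
Multiplying by (1 + t + t² + t³ + t⁴) gives running coefficients 1,1,2,6,7,7,11,11,8 for degrees 0…8.
Finally multiplying by (1 + 2t - 2t³), the product of all factors after the first has coefficients 1,3,4,8,17,17,13,19,16 for degrees 0…8.
[t⁸] = 1·16 + 2·17 + 1·4 = 54.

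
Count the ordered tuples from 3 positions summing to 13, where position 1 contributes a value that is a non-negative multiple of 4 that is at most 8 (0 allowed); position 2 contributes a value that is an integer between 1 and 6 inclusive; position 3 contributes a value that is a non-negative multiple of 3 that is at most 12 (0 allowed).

The generating function for the choices is (1 + x^4 + x^8)·(x + x^2 + x^3 + x^4 + x^5 + x^6)·(1 + x^3 + x^6 + x^9 + x^12); the count is [x^13].
(1 + x^4 + x^8) has coefficients 1,0,0,0,1,0,0,0,1 for degrees 0…8.
(x + x^2 + x^3 + x^4 + x^5 + x^6) has coefficients 0,1,1,1,1,1,1,0,0,0,0,0,0,0 for degrees 0…13.
Finally multiplying by (1 + x^3 + x^6 + x^9 + x^12), the product of all factors after the first has coefficients 0,1,1,1,2,2,2,2,2,2,2,2,2,2 for degrees 0…13.
[x^13] = 1·2 + 1·2 + 1·2 = 6.

6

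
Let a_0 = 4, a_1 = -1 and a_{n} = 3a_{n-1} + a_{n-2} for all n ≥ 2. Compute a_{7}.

The ordinary generating function has denominator 1 - 3q - q^2.
Iterating the recurrence: a_0,…,a_{7} = 4, -1, 1, 2, 7, 23, 76, 251.

251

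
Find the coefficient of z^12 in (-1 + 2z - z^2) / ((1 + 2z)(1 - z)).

The denominator gives the recurrence a_n = −a_(n−1) + 2a_(n−2) for n ≥ 3; the numerator fixes a_0 = -1, a_1 = 3, a_2 = -6.
Iterating: -1, 3, -6, 12, -24, 48, -96, 192, -384, 768, -1536, 3072, -6144, so a_12 = -6144.

-6144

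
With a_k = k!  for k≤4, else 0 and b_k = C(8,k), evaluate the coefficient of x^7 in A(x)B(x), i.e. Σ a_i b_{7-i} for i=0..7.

1912

This is [x^7] in the product of the two ordinary generating functions.
Σ = 1·8 + 1·28 + 2·56 + 6·70 + 24·56 + 0·28 + 0·8 + 0·1 = 1912.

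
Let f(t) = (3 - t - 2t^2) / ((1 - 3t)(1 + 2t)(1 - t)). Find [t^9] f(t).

42893

Partial fractions give a closed form: a_n = (11/5)·3^n + (4/5)·(-2)^n.
At n = 9: a_9 = 42893.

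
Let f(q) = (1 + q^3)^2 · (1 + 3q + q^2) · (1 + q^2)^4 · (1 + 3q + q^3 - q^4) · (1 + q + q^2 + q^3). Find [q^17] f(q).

48

(1 + q^3)^2 has coefficients 1,0,0,2,0,0,1 for degrees 0…6.
(1 + 3q + q^2) has coefficients 1,3,1,0,0,0,0,0,0,0,0,0,0,0,0,0,0,0 for degrees 0…17.
Multiplying by (1 + q^2)^4 gives running coefficients 1,3,5,12,10,18,10,12,5,3,1,0,0,0,0,0,0,0 for degrees 0…17.
Multiplying by (1 + 3q + q^3 - q^4) gives running coefficients 1,6,14,28,48,50,71,40,49,10,12,-4,-2,-2,-1,0,0,0 for degrees 0…17.
Finally multiplying by (1 + q + q^2 + q^3), the product of all factors after the first has coefficients 1,7,21,49,96,140,197,209,210,170,111,67,16,4,-9,-5,-3,-1 for degrees 0…17.
[q^17] = 1·(-1) + 2·(-9) + 1·67 = 48.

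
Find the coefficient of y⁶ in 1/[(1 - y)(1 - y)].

The denominator gives the recurrence a_n = 2a_(n−1) − a_(n−2) for n ≥ 2; the numerator fixes a_0 = 1, a_1 = 2.
Iterating: 1, 2, 3, 4, 5, 6, 7, so a_6 = 7.

7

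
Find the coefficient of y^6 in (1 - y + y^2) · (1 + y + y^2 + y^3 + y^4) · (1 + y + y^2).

(1 - y + y^2) has coefficients 1,-1,1 for degrees 0…2.
(1 + y + y^2 + y^3 + y^4) has coefficients 1,1,1,1,1,0,0 for degrees 0…6.
Finally multiplying by (1 + y + y^2), the product of all factors after the first has coefficients 1,2,3,3,3,2,1 for degrees 0…6.
[y^6] = 1·1 − 1·2 + 1·3 = 2.

2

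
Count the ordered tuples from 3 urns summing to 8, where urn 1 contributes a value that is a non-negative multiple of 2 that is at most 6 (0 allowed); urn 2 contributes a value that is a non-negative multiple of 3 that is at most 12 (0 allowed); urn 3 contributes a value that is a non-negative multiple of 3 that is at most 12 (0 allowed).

The generating function for the choices is (1 + z² + z⁴ + z⁶)·(1 + z³ + z⁶ + z⁹ + z¹²)·(1 + z³ + z⁶ + z⁹ + z¹²); the count is [z⁸].
(1 + z² + z⁴ + z⁶) has coefficients 1,0,1,0,1,0,1 for degrees 0…6.
(1 + z³ + z⁶ + z⁹ + z¹²) has coefficients 1,0,0,1,0,0,1,0,0 for degrees 0…8.
Finally multiplying by (1 + z³ + z⁶ + z⁹ + z¹²), the product of all factors after the first has coefficients 1,0,0,2,0,0,3,0,0 for degrees 0…8.
[z⁸] = 1·0 + 1·3 + 1·0 + 1·0 = 3.

3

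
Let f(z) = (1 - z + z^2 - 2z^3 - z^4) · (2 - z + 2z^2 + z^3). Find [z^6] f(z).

(1 - z + z^2 - 2z^3 - z^4) has coefficients 1,-1,1,-2,-1 for degrees 0…4.
(2 - z + 2z^2 + z^3) has coefficients 2,-1,2,1,0,0,0 for degrees 0…6.
[z^6] = 1·0 − 1·0 + 1·0 − 2·1 − 1·2 = -4.

-4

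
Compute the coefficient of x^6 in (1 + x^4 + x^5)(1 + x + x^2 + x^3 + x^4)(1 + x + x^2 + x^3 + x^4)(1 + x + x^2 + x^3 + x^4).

(1 + x^4 + x^5) has coefficients 1,0,0,0,1,1 for degrees 0…5.
(1 + x + x^2 + x^3 + x^4) has coefficients 1,1,1,1,1,0,0 for degrees 0…6.
Multiplying by (1 + x + x^2 + x^3 + x^4) gives running coefficients 1,2,3,4,5,4,3 for degrees 0…6.
Finally multiplying by (1 + x + x^2 + x^3 + x^4), the product of all factors after the first has coefficients 1,3,6,10,15,18,19 for degrees 0…6.
[x^6] = 1·19 + 1·6 + 1·3 = 28.

28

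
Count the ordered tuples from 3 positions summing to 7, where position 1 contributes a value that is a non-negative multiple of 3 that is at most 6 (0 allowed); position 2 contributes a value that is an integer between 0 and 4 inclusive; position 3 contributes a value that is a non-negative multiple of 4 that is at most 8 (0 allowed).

4

The generating function for the choices is (1 + q³ + q⁶)·(1 + q + q² + q³ + q⁴)·(1 + q⁴ + q⁸); the count is [q⁷].
(1 + q³ + q⁶) has coefficients 1,0,0,1,0,0,1 for degrees 0…6.
(1 + q + q² + q³ + q⁴) has coefficients 1,1,1,1,1,0,0,0 for degrees 0…7.
Finally multiplying by (1 + q⁴ + q⁸), the product of all factors after the first has coefficients 1,1,1,1,2,1,1,1 for degrees 0…7.
[q⁷] = 1·1 + 1·2 + 1·1 = 4.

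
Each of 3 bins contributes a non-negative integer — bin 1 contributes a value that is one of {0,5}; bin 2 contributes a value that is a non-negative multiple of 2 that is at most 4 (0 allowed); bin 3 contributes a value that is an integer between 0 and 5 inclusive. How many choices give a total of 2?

The generating function for the choices is (1 + q^5)·(1 + q^2 + q^4)·(1 + q + q^2 + q^3 + q^4 + q^5); the count is [q^2].
(1 + q^5) has coefficients 1,0,0 for degrees 0…2.
(1 + q^2 + q^4) has coefficients 1,0,1 for degrees 0…2.
Finally multiplying by (1 + q + q^2 + q^3 + q^4 + q^5), the product of all factors after the first has coefficients 1,1,2 for degrees 0…2.
[q^2] = 1·2 = 2.

2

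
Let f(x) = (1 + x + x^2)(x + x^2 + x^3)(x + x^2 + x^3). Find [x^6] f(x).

6

(1 + x + x^2) has coefficients 1,1,1 for degrees 0…2.
(x + x^2 + x^3) has coefficients 0,1,1,1,0,0,0 for degrees 0…6.
Finally multiplying by (x + x^2 + x^3), the product of all factors after the first has coefficients 0,0,1,2,3,2,1 for degrees 0…6.
[x^6] = 1·1 + 1·2 + 1·3 = 6.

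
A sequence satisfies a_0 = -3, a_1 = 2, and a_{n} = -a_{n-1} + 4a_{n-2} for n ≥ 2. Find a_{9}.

7622

The ordinary generating function has denominator 1 + z - 4z^2.
Iterating the recurrence: a_0,…,a_{9} = -3, 2, -14, 22, -78, 166, -478, 1142, -3054, 7622.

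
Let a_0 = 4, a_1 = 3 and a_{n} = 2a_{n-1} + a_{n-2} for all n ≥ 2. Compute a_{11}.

The ordinary generating function has denominator 1 - 2y - y^2.
Iterating the recurrence: a_0,…,a_{11} = 4, 3, 10, 23, 56, 135, 326, 787, 1900, 4587, 11074, 26735.

26735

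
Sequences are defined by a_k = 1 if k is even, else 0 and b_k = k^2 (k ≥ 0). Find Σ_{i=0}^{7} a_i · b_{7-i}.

84

This is [x^7] in the product of the two ordinary generating functions.
Σ = 1·49 + 0·36 + 1·25 + 0·16 + 1·9 + 0·4 + 1·1 + 0·0 = 84.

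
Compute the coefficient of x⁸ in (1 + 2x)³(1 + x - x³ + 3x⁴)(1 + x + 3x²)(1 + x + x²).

(1 + 2x)³ has coefficients 1,6,12,8 for degrees 0…3.
(1 + x - x³ + 3x⁴) has coefficients 1,1,0,-1,3,0,0,0,0 for degrees 0…8.
Multiplying by (1 + x + 3x²) gives running coefficients 1,2,4,2,2,0,9,0,0 for degrees 0…8.
Finally multiplying by (1 + x + x²), the product of all factors after the first has coefficients 1,3,7,8,8,4,11,9,9 for degrees 0…8.
[x⁸] = 1·9 + 6·9 + 12·11 + 8·4 = 227.

227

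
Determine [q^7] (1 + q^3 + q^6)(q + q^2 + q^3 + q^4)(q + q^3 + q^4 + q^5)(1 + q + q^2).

(1 + q^3 + q^6) has coefficients 1,0,0,1,0,0,1 for degrees 0…6.
(q + q^2 + q^3 + q^4) has coefficients 0,1,1,1,1,0,0,0 for degrees 0…7.
Multiplying by (q + q^3 + q^4 + q^5) gives running coefficients 0,0,1,1,2,3,3,3 for degrees 0…7.
Finally multiplying by (1 + q + q^2), the product of all factors after the first has coefficients 0,0,1,2,4,6,8,9 for degrees 0…7.
[q^7] = 1·9 + 1·4 + 1·0 = 13.

13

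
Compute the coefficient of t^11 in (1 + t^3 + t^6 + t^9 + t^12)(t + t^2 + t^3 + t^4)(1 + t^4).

3

(1 + t^3 + t^6 + t^9 + t^12) has coefficients 1,0,0,1,0,0,1,0,0,1,0,0 for degrees 0…11.
(t + t^2 + t^3 + t^4) has coefficients 0,1,1,1,1,0,0,0,0,0,0,0 for degrees 0…11.
Finally multiplying by (1 + t^4), the product of all factors after the first has coefficients 0,1,1,1,1,1,1,1,1,0,0,0 for degrees 0…11.
[t^11] = 1·0 + 1·1 + 1·1 + 1·1 = 3.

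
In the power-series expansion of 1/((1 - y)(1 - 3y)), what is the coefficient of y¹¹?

265720

The denominator gives the recurrence a_n = 4a_(n−1) − 3a_(n−2) for n ≥ 2; the numerator fixes a_0 = 1, a_1 = 4.
Iterating: 1, 4, 13, 40, 121, 364, 1093, 3280, 9841, 29524, 88573, 265720, so a_11 = 265720.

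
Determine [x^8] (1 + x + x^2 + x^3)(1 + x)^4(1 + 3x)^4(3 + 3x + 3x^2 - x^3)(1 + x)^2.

102598

(1 + x + x^2 + x^3) has coefficients 1,1,1,1 for degrees 0…3.
(1 + x)^4 has coefficients 1,4,6,4,1,0,0,0,0 for degrees 0…8.
Multiplying by (1 + 3x)^4 gives running coefficients 1,16,108,400,886,1200,972,432,81 for degrees 0…8.
Multiplying by (3 + 3x + 3x^2 - x^3) gives running coefficients 3,51,375,1571,4166,7350,8774,6926,3255 for degrees 0…8.
Finally multiplying by (1 + x)^2, the product of all factors after the first has coefficients 3,57,480,2372,7683,17253,27640,31824,25881 for degrees 0…8.
[x^8] = 1·25881 + 1·31824 + 1·27640 + 1·17253 = 102598.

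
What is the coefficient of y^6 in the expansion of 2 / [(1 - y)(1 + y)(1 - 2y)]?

170

The denominator gives the recurrence a_n = 2a_(n−1) + a_(n−2) − 2a_(n−3) for n ≥ 3; the numerator fixes a_0 = 2, a_1 = 4, a_2 = 10.
Iterating: 2, 4, 10, 20, 42, 84, 170, so a_6 = 170.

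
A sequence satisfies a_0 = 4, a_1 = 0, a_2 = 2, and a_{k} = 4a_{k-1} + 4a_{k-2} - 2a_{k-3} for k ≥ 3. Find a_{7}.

The ordinary generating function has denominator 1 - 4t - 4t^2 + 2t^3.
Iterating the recurrence: a_0,…,a_{7} = 4, 0, 2, 0, 8, 28, 144, 672.

672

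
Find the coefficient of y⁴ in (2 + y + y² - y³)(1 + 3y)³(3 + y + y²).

(2 + y + y² - y³) has coefficients 2,1,1,-1 for degrees 0…3.
(1 + 3y)³ has coefficients 1,9,27,27,0 for degrees 0…4.
Finally multiplying by (3 + y + y²), the product of all factors after the first has coefficients 3,28,91,117,54 for degrees 0…4.
[y⁴] = 2·54 + 1·117 + 1·91 − 1·28 = 288.

288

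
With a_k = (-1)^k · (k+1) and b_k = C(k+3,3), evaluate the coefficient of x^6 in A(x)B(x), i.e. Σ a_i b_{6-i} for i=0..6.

Write out a_i and b_{6-i} for i = 0,…,6 and sum the products.
Σ = 1·84 − 2·56 + 3·35 − 4·20 + 5·10 − 6·4 + 7·1 = 30.

30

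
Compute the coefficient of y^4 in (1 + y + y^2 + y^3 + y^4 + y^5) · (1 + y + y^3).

(1 + y + y^2 + y^3 + y^4 + y^5) has coefficients 1,1,1,1,1 for degrees 0…4.
(1 + y + y^3) has coefficients 1,1,0,1,0 for degrees 0…4.
[y^4] = 1·0 + 1·1 + 1·0 + 1·1 + 1·1 = 3.

3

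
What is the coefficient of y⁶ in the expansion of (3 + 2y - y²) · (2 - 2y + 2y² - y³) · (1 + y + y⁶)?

7

(3 + 2y - y²) has coefficients 3,2,-1 for degrees 0…2.
(2 - 2y + 2y² - y³) has coefficients 2,-2,2,-1,0,0,0 for degrees 0…6.
Finally multiplying by (1 + y + y⁶), the product of all factors after the first has coefficients 2,0,0,1,-1,0,2 for degrees 0…6.
[y⁶] = 3·2 + 2·0 − 1·(-1) = 7.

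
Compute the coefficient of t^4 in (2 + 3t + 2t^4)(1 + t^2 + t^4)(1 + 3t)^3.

166

(2 + 3t + 2t^4) has coefficients 2,3,0,0,2 for degrees 0…4.
(1 + t^2 + t^4) has coefficients 1,0,1,0,1 for degrees 0…4.
Finally multiplying by (1 + 3t)^3, the product of all factors after the first has coefficients 1,9,28,36,28 for degrees 0…4.
[t^4] = 2·28 + 3·36 + 2·1 = 166.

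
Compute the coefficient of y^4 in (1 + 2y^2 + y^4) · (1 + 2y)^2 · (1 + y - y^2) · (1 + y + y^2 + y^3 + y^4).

(1 + 2y^2 + y^4) has coefficients 1,0,2,0,1 for degrees 0…4.
(1 + 2y)^2 has coefficients 1,4,4,0,0 for degrees 0…4.
Multiplying by (1 + y - y^2) gives running coefficients 1,5,7,0,-4 for degrees 0…4.
Finally multiplying by (1 + y + y^2 + y^3 + y^4), the product of all factors after the first has coefficients 1,6,13,13,9 for degrees 0…4.
[y^4] = 1·9 + 2·13 + 1·1 = 36.

36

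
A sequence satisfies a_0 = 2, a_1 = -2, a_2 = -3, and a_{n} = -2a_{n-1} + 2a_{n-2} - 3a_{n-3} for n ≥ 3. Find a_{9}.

The ordinary generating function has denominator 1 + 2t - 2t^2 + 3t^3.
Iterating the recurrence: a_0,…,a_{9} = 2, -2, -3, -4, 8, -15, 58, -170, 501, -1516.

-1516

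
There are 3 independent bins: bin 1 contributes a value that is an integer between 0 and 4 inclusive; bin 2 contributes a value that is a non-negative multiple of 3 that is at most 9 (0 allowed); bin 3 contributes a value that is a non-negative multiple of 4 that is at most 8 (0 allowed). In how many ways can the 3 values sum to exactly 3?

2

The generating function for the choices is (1 + t + t^2 + t^3 + t^4)·(1 + t^3 + t^6 + t^9)·(1 + t^4 + t^8); the count is [t^3].
(1 + t + t^2 + t^3 + t^4) has coefficients 1,1,1,1 for degrees 0…3.
(1 + t^3 + t^6 + t^9) has coefficients 1,0,0,1 for degrees 0…3.
Finally multiplying by (1 + t^4 + t^8), the product of all factors after the first has coefficients 1,0,0,1 for degrees 0…3.
[t^3] = 1·1 + 1·0 + 1·0 + 1·1 = 2.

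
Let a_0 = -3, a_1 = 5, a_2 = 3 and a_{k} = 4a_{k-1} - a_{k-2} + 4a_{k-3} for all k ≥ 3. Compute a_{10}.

The ordinary generating function has denominator 1 - 4q + q^2 - 4q^3.
Iterating the recurrence: a_0,…,a_{10} = -3, 5, 3, -5, -3, 5, 3, -5, -3, 5, 3.

3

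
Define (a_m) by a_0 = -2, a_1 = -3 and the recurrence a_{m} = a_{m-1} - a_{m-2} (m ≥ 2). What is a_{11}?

The ordinary generating function has denominator 1 - y + y^2.
Iterating the recurrence: a_0,…,a_{11} = -2, -3, -1, 2, 3, 1, -2, -3, -1, 2, 3, 1.

1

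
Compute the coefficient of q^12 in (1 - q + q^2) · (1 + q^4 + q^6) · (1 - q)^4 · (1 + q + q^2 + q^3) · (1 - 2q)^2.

-67

(1 - q + q^2) has coefficients 1,-1,1 for degrees 0…2.
(1 + q^4 + q^6) has coefficients 1,0,0,0,1,0,1,0,0,0,0,0,0 for degrees 0…12.
Multiplying by (1 - q)^4 gives running coefficients 1,-4,6,-4,2,-4,7,-8,7,-4,1,0,0 for degrees 0…12.
Multiplying by (1 + q + q^2 + q^3) gives running coefficients 1,-3,3,-1,0,0,1,-3,2,2,-4,4,-3 for degrees 0…12.
Finally multiplying by (1 - 2q)^2, the product of all factors after the first has coefficients 1,-7,19,-25,16,-4,1,-7,18,-18,-4,28,-35 for degrees 0…12.
[q^12] = 1·(-35) − 1·28 + 1·(-4) = -67.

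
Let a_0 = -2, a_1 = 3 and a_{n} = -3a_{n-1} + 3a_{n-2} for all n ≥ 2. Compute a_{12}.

-8819442

The ordinary generating function has denominator 1 + 3t - 3t^2.
Iterating the recurrence: a_0,…,a_{12} = -2, 3, -15, 54, -207, 783, -2970, 11259, -42687, 161838, -613575, 2326239, -8819442.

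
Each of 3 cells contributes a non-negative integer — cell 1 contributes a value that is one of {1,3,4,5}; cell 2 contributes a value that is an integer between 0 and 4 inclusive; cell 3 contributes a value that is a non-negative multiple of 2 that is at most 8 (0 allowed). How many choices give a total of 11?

10

The generating function for the choices is (z + z^3 + z^4 + z^5)·(1 + z + z^2 + z^3 + z^4)·(1 + z^2 + z^4 + z^6 + z^8); the count is [z^11].
(z + z^3 + z^4 + z^5) has coefficients 0,1,0,1,1,1 for degrees 0…5.
(1 + z + z^2 + z^3 + z^4) has coefficients 1,1,1,1,1,0,0,0,0,0,0,0 for degrees 0…11.
Finally multiplying by (1 + z^2 + z^4 + z^6 + z^8), the product of all factors after the first has coefficients 1,1,2,2,3,2,3,2,3,2,2,1 for degrees 0…11.
[z^11] = 1·2 + 1·3 + 1·2 + 1·3 = 10.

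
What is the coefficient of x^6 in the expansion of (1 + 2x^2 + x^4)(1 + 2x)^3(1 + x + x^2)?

(1 + 2x^2 + x^4) has coefficients 1,0,2,0,1 for degrees 0…4.
(1 + 2x)^3 has coefficients 1,6,12,8,0,0,0 for degrees 0…6.
Finally multiplying by (1 + x + x^2), the product of all factors after the first has coefficients 1,7,19,26,20,8,0 for degrees 0…6.
[x^6] = 1·0 + 2·20 + 1·19 = 59.

59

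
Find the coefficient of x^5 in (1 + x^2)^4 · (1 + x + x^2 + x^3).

(1 + x^2)^4 has coefficients 1,0,4,0,6,0 for degrees 0…5.
(1 + x + x^2 + x^3) has coefficients 1,1,1,1,0,0 for degrees 0…5.
[x^5] = 1·0 + 4·1 + 6·1 = 10.

10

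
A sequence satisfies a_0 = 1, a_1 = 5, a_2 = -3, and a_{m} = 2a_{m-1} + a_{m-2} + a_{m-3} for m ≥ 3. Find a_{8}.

The ordinary generating function has denominator 1 - 2x - x^2 - x^3.
Iterating the recurrence: a_0,…,a_{8} = 1, 5, -3, 0, 2, 1, 4, 11, 27.

27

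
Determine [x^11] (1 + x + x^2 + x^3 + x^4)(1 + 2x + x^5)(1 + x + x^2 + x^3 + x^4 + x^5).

(1 + x + x^2 + x^3 + x^4) has coefficients 1,1,1,1,1 for degrees 0…4.
(1 + 2x + x^5) has coefficients 1,2,0,0,0,1,0,0,0,0,0,0 for degrees 0…11.
Finally multiplying by (1 + x + x^2 + x^3 + x^4 + x^5), the product of all factors after the first has coefficients 1,3,3,3,3,4,3,1,1,1,1,0 for degrees 0…11.
[x^11] = 1·0 + 1·1 + 1·1 + 1·1 + 1·1 = 4.

4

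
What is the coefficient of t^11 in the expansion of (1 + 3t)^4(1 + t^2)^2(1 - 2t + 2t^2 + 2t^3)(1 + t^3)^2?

1892

(1 + 3t)^4 has coefficients 1,12,54,108,81 for degrees 0…4.
(1 + t^2)^2 has coefficients 1,0,2,0,1,0,0,0,0,0,0,0 for degrees 0…11.
Multiplying by (1 - 2t + 2t^2 + 2t^3) gives running coefficients 1,-2,4,-2,5,2,2,2,0,0,0,0 for degrees 0…11.
Finally multiplying by (1 + t^3)^2, the product of all factors after the first has coefficients 1,-2,4,0,1,10,-1,10,8,2,9,2 for degrees 0…11.
[t^11] = 1·2 + 12·9 + 54·2 + 108·8 + 81·10 = 1892.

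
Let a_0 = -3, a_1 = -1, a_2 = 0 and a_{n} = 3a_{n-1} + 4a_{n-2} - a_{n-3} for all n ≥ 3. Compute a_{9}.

-2314

The ordinary generating function has denominator 1 - 3y - 4y^2 + y^3.
Iterating the recurrence: a_0,…,a_{9} = -3, -1, 0, -1, -2, -10, -37, -149, -585, -2314.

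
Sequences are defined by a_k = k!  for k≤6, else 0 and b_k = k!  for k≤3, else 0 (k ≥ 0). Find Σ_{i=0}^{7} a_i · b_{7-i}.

1104

Write out a_i and b_{7-i} for i = 0,…,7 and sum the products.
Σ = 1·0 + 1·0 + 2·0 + 6·0 + 24·6 + 120·2 + 720·1 + 0·1 = 1104.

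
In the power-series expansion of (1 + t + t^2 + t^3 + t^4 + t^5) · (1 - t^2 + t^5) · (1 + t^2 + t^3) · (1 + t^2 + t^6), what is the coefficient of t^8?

3

(1 + t + t^2 + t^3 + t^4 + t^5) has coefficients 1,1,1,1,1,1 for degrees 0…5.
(1 - t^2 + t^5) has coefficients 1,0,-1,0,0,1,0,0,0 for degrees 0…8.
Multiplying by (1 + t^2 + t^3) gives running coefficients 1,0,0,1,-1,0,0,1,1 for degrees 0…8.
Finally multiplying by (1 + t^2 + t^6), the product of all factors after the first has coefficients 1,0,1,1,-1,1,0,1,1 for degrees 0…8.
[t^8] = 1·1 + 1·1 + 1·0 + 1·1 + 1·(-1) + 1·1 = 3.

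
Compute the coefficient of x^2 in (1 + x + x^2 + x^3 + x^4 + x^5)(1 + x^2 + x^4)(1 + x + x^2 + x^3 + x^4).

4

(1 + x + x^2 + x^3 + x^4 + x^5) has coefficients 1,1,1 for degrees 0…2.
(1 + x^2 + x^4) has coefficients 1,0,1 for degrees 0…2.
Finally multiplying by (1 + x + x^2 + x^3 + x^4), the product of all factors after the first has coefficients 1,1,2 for degrees 0…2.
[x^2] = 1·2 + 1·1 + 1·1 = 4.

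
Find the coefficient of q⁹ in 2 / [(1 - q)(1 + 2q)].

-682

The denominator gives the recurrence a_n = −a_(n−1) + 2a_(n−2) for n ≥ 2; the numerator fixes a_0 = 2, a_1 = -2.
Iterating: 2, -2, 6, -10, 22, -42, 86, -170, 342, -682, so a_9 = -682.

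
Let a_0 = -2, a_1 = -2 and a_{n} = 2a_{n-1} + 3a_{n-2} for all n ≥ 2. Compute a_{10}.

-59050

The ordinary generating function has denominator 1 - 2t - 3t^2.
Iterating the recurrence: a_0,…,a_{10} = -2, -2, -10, -26, -82, -242, -730, -2186, -6562, -19682, -59050.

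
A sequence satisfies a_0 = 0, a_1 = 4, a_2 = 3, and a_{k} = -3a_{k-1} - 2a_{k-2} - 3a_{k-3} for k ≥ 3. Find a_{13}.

The ordinary generating function has denominator 1 + 3q + 2q^2 + 3q^3.
Iterating the recurrence: a_0,…,a_{13} = 0, 4, 3, -17, 33, -74, 207, -572, 1524, -4049, 10815, -28919, 77274, -206429.

-206429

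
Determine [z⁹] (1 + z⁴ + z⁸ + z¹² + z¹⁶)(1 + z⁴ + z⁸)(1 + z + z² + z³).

(1 + z⁴ + z⁸ + z¹² + z¹⁶) has coefficients 1,0,0,0,1,0,0,0,1,0 for degrees 0…9.
(1 + z⁴ + z⁸) has coefficients 1,0,0,0,1,0,0,0,1,0 for degrees 0…9.
Finally multiplying by (1 + z + z² + z³), the product of all factors after the first has coefficients 1,1,1,1,1,1,1,1,1,1 for degrees 0…9.
[z⁹] = 1·1 + 1·1 + 1·1 = 3.

3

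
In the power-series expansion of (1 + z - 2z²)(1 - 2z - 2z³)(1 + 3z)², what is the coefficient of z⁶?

6

(1 + z - 2z²) has coefficients 1,1,-2 for degrees 0…2.
(1 - 2z - 2z³) has coefficients 1,-2,0,-2,0,0,0 for degrees 0…6.
Finally multiplying by (1 + 3z)², the product of all factors after the first has coefficients 1,4,-3,-20,-12,-18,0 for degrees 0…6.
[z⁶] = 1·0 + 1·(-18) − 2·(-12) = 6.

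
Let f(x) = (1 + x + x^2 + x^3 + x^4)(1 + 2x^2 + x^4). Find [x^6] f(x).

(1 + x + x^2 + x^3 + x^4) has coefficients 1,1,1,1,1 for degrees 0…4.
(1 + 2x^2 + x^4) has coefficients 1,0,2,0,1,0,0 for degrees 0…6.
[x^6] = 1·0 + 1·0 + 1·1 + 1·0 + 1·2 = 3.

3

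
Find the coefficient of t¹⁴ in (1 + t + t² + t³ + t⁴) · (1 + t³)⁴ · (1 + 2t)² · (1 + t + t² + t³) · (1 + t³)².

(1 + t + t² + t³ + t⁴) has coefficients 1,1,1,1,1 for degrees 0…4.
(1 + t³)⁴ has coefficients 1,0,0,4,0,0,6,0,0,4,0,0,1,0,0 for degrees 0…14.
Multiplying by (1 + 2t)² gives running coefficients 1,4,4,4,16,16,6,24,24,4,16,16,1,4,4 for degrees 0…14.
Multiplying by (1 + t + t² + t³) gives running coefficients 1,5,9,13,28,40,42,62,70,58,68,60,37,37,25 for degrees 0…14.
Finally multiplying by (1 + t³)², the product of all factors after the first has coefficients 1,5,9,15,38,58,69,123,159,155,220,240,195,235,215 for degrees 0…14.
[t¹⁴] = 1·215 + 1·235 + 1·195 + 1·240 + 1·220 = 1105.

1105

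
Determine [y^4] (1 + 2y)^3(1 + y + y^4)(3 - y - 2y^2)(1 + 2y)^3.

(1 + 2y)^3 has coefficients 1,6,12,8 for degrees 0…3.
(1 + y + y^4) has coefficients 1,1,0,0,1 for degrees 0…4.
Multiplying by (3 - y - 2y^2) gives running coefficients 3,2,-3,-2,3 for degrees 0…4.
Finally multiplying by (1 + 2y)^3, the product of all factors after the first has coefficients 3,20,45,28,-29 for degrees 0…4.
[y^4] = 1·(-29) + 6·28 + 12·45 + 8·20 = 839.

839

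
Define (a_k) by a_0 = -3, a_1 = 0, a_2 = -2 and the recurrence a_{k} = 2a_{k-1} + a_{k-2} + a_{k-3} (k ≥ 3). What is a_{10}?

-4411

The ordinary generating function has denominator 1 - 2t - t^2 - t^3.
Iterating the recurrence: a_0,…,a_{10} = -3, 0, -2, -7, -16, -41, -105, -267, -680, -1732, -4411.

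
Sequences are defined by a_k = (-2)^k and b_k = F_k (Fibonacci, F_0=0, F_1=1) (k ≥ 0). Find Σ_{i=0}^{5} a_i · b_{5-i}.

The convolution is the x^5 coefficient of A(x)B(x).
Σ = 1·5 − 2·3 + 4·2 − 8·1 + 16·1 − 32·0 = 15.

15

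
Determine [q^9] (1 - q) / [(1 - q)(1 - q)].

1

The denominator gives the recurrence a_n = 2a_(n−1) − a_(n−2) for n ≥ 2; the numerator fixes a_0 = 1, a_1 = 1.
Iterating: 1, 1, 1, 1, 1, 1, 1, 1, 1, 1, so a_9 = 1.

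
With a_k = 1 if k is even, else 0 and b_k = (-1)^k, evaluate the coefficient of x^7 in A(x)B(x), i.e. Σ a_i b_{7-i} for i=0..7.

The convolution is the t^7 coefficient of A(t)B(t).
Σ = 1·(-1) + 0·1 + 1·(-1) + 0·1 + 1·(-1) + 0·1 + 1·(-1) + 0·1 = -4.

-4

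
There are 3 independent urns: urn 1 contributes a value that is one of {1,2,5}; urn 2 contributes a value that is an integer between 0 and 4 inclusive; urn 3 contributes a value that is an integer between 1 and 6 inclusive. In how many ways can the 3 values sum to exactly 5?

7

The generating function for the choices is (z + z^2 + z^5)·(1 + z + z^2 + z^3 + z^4)·(z + z^2 + z^3 + z^4 + z^5 + z^6); the count is [z^5].
(z + z^2 + z^5) has coefficients 0,1,1,0,0,1 for degrees 0…5.
(1 + z + z^2 + z^3 + z^4) has coefficients 1,1,1,1,1,0 for degrees 0…5.
Finally multiplying by (z + z^2 + z^3 + z^4 + z^5 + z^6), the product of all factors after the first has coefficients 0,1,2,3,4,5 for degrees 0…5.
[z^5] = 1·4 + 1·3 + 1·0 = 7.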